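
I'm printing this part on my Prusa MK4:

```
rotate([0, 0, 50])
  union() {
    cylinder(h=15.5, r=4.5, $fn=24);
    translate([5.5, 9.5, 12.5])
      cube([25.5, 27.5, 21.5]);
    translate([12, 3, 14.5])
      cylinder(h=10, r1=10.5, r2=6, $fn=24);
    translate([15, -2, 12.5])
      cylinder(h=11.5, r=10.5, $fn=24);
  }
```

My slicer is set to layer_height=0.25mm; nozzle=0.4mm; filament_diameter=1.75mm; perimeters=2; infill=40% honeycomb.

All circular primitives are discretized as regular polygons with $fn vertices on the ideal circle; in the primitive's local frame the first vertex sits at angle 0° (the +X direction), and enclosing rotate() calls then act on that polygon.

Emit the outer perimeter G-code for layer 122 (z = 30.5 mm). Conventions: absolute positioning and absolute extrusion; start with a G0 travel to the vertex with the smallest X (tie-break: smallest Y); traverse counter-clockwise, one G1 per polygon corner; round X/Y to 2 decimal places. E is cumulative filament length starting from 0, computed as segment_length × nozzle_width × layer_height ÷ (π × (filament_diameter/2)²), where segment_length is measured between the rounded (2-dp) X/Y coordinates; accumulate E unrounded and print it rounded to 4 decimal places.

G0 X-24.81 Y28.00 Z30.50
G1 X-3.74 Y10.32 E1.1435
G1 X12.65 Y29.85 E2.2035
G1 X-8.42 Y47.53 E3.3471
G1 X-24.81 Y28.00 E4.4071

At z = 30.5 mm: the cylinder is not intersected at this z (z outside [0, 15.5]); the 25.5×27.5 cube at (5.5, 9.5) contributes its full rectangle; the cone at (12, 3) is absent (z outside [14.5, 24.5]); the cylinder at (15, -2) is not intersected at this z (z outside [12.5, 24]); Combining (union): only the 25.5×27.5 cube at (5.5, 9.5) is present, so the union is just that shape — 1 connected region; (whole slice rotated 50° about Z — lengths, areas and connectivity unchanged). The outline is a single polygon with 4 vertices. Extrusion per mm of travel: 0.4 × 0.25 / (π × 0.875²) = 0.041575. Accumulating E over each segment gives final E = 4.4071.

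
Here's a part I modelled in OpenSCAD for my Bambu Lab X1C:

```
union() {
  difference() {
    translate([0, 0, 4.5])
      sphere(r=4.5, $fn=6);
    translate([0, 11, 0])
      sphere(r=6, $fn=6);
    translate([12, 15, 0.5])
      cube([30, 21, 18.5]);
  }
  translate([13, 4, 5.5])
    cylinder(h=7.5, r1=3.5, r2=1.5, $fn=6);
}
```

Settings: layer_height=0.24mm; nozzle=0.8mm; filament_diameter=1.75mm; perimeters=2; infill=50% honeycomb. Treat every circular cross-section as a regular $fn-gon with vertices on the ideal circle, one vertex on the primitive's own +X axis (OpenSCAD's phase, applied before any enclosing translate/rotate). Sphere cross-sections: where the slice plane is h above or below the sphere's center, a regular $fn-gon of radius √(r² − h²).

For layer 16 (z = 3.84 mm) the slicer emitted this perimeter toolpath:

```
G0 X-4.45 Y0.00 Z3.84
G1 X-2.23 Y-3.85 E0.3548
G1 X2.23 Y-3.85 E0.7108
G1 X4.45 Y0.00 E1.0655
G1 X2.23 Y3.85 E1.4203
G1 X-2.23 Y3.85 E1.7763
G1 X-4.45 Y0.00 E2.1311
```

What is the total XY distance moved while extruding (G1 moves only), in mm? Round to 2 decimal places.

26.70 mm

Sum the Euclidean lengths of each G1 segment: total = 26.70 mm.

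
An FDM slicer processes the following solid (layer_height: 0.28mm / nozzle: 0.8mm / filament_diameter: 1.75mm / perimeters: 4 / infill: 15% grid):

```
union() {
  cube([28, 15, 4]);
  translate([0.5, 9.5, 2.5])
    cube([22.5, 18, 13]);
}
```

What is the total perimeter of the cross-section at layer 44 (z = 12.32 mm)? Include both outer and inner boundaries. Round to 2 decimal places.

At z = 12.32 mm: the cube is absent (z outside [0, 4]); the 22.5×18 cube at (0.5, 9.5) contributes its full rectangle (perimeter 81.00 mm); Merging all regions: only the 22.5×18 cube at (0.5, 9.5) is present, so the union is just that shape — boundary = 81.00 mm. Overall, the cross-section is a single solid region. Total boundary length (outer) = 81.00 mm.

81.00 mm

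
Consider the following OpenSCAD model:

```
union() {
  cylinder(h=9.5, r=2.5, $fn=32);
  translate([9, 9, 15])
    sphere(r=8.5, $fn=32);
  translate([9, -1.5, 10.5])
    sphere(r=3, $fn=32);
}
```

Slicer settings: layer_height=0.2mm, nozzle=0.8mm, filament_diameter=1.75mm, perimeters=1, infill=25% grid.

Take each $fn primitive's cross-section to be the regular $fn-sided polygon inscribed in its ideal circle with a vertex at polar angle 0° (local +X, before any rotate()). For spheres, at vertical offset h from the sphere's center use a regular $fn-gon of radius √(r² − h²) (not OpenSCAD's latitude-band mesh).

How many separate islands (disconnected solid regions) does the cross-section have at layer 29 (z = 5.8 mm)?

At z = 5.8 mm: the r=2.5 cylinder contributes a regular 32-gon of circumradius 2.5; the sphere at (9, 9) is not intersected at this z (|z−center|=9.200 > r=8.5); the sphere at (9, -1.5) does not reach this height (|z−center|=4.700 > r=3); Taking the union: only the r=2.5 cylinder is present, so the union is just that shape — 1 connected region. Overall, the cross-section is a single solid region. Island count = 1.

1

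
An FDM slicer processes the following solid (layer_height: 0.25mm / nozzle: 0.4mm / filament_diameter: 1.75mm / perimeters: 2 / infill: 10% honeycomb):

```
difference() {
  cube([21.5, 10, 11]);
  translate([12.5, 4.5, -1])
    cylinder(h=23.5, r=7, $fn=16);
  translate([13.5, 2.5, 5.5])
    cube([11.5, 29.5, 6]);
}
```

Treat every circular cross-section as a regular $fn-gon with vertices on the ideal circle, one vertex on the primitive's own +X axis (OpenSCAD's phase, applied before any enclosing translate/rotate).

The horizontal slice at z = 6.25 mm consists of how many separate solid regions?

2

At z = 6.25 mm: the cube (footprint 21.5×10) is included at this height; the r=7 cylinder at (12.5, 4.5) contributes a regular 16-gon of circumradius 7; the cube at (13.5, 2.5) is present — its section is the full 11.5×29.5 rectangle; Subtracting the remaining from the first: starting from the 21.5×10 cube, the r=7 cylinder at (12.5, 4.5) partially overlaps it — only the 124.41 mm² overlap (of its 150.01 mm²) is removed, clipping the outline; the 11.5×29.5 cube at (13.5, 2.5) partially overlaps it — only the 20.40 mm² overlap (of its 339.25 mm²) is removed, clipping the outline — 2 connected regions. The result has 2 disconnected regions.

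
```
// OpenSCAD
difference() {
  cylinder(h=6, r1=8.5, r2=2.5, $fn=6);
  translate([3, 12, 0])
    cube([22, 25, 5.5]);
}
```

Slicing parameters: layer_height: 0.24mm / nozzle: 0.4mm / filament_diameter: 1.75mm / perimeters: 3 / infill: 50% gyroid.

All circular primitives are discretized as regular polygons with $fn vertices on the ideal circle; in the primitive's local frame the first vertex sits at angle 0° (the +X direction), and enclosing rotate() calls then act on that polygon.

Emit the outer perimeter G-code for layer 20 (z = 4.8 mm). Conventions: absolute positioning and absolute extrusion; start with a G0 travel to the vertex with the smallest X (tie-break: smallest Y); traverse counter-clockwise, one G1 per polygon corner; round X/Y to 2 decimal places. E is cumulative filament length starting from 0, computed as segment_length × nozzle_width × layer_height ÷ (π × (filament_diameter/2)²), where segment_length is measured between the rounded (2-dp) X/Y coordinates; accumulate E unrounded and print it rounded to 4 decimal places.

At z = 4.8 mm: the cone contributes a regular 6-gon of circumradius 3.700 (interpolated between r1=8.5 and r2=2.5 at t=0.800); the cube at (3, 12) (footprint 22×25) is included at this height; Taking the first minus the rest: starting from the cone, the 22×25 cube at (3, 12) misses the remaining region (no effect) — 1 connected region. The outline is a single polygon with 6 vertices. Extrusion per mm of travel: 0.4 × 0.24 / (π × 0.875²) = 0.039912. Accumulating E over each segment gives final E = 0.8855.

G0 X-3.70 Y0.00 Z4.80
G1 X-1.85 Y-3.20 E0.1475
G1 X1.85 Y-3.20 E0.2952
G1 X3.70 Y0.00 E0.4427
G1 X1.85 Y3.20 E0.5903
G1 X-1.85 Y3.20 E0.7379
G1 X-3.70 Y0.00 E0.8855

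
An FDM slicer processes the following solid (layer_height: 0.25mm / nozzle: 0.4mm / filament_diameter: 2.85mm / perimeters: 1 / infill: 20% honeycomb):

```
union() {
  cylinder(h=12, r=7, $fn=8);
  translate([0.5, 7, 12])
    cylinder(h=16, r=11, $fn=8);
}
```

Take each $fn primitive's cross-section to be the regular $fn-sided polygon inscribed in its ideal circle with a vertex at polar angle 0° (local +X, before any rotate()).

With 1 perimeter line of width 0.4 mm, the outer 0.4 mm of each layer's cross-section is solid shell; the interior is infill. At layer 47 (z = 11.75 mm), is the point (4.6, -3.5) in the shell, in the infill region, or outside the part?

infill

At z = 11.75 mm: the cylinder: section is a regular 8-gon, circumradius r=7; the cylinder at (0.5, 7) is not intersected at this z (z outside [12, 28]); Combining (union): only the r=7 cylinder is present, so the union is just that shape — 1 connected region. Overall, the cross-section is a single solid region. The nearest boundary edge runs (4.95, -4.95)→(7.00, 0.00); distance from the point to it = 0.88 mm. The point is inside the cross-section and 0.88 mm from the nearest boundary — more than the 0.4 mm shell width (1 × 0.4), so it's in the infill interior.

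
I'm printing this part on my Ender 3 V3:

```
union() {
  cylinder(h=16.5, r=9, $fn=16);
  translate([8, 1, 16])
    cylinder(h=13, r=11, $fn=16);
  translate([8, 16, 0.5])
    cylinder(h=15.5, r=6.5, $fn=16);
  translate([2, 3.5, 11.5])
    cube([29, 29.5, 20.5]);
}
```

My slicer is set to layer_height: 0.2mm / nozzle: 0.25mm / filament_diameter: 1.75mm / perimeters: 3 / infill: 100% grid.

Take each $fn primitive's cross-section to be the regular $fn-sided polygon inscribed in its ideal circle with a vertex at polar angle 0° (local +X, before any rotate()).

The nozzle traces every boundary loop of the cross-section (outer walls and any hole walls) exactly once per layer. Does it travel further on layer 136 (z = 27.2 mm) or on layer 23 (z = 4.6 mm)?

layer 136 (z = 27.2 mm)

Layer 136 (z = 27.2): the cylinder is absent (z outside [0, 16.5]); the r=11 cylinder at (8, 1) gives a regular 16-gon of circumradius 11 (constant along its height) (perimeter = 2·16·11.000·sin(180°/16) = 68.67 mm); the cylinder at (8, 16) is absent (z outside [0.5, 16]); the cube at (2, 3.5) is present — its section is the full 29×29.5 rectangle (perimeter 117.00 mm); Taking the union: the regions partially overlap (shared area 112.40 mm²), so the edge portions inside another operand are dropped and the merged outline is re-measured after clipping — boundary = 141.64 mm. So its perimeter = 141.64 mm. Layer 23 (z = 4.6): the r=9 cylinder contributes a regular 16-gon of circumradius 9 (perimeter = 2·16·9.000·sin(180°/16) = 56.19 mm); the cylinder at (8, 1) does not reach this height (z outside [16, 29]); the r=6.5 cylinder at (8, 16) gives a regular 16-gon of circumradius 6.5 (constant along its height) (perimeter = 2·16·6.500·sin(180°/16) = 40.58 mm); the cube at (2, 3.5) does not reach this height (z outside [11.5, 32]); Combining (union): the 2 present regions are separate (no shared area or edge), so areas and boundary lengths simply add and each stays a separate island — boundary = 96.76 mm. So its perimeter = 96.76 mm. Layer 136 is larger (141.64 vs 96.76 mm).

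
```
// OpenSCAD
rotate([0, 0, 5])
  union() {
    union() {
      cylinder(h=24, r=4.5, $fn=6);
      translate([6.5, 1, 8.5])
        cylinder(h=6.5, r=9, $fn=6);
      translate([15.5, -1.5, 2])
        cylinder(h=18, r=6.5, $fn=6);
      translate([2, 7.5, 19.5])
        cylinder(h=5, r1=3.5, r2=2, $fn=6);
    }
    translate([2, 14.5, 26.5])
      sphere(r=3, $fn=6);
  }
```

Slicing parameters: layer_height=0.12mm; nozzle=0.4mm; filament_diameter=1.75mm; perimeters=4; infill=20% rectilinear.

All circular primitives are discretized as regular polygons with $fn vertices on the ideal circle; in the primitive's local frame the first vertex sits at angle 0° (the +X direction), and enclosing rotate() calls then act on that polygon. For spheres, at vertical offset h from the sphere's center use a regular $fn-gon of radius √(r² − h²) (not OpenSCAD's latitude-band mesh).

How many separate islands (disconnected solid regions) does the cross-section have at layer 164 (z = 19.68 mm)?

At z = 19.68 mm: the r=4.5 cylinder gives a regular 6-gon of circumradius 4.5 (constant along its height); the cylinder at (6.5, 1) is not intersected at this z (z outside [8.5, 15]); the r=6.5 cylinder at (15.5, -1.5) contributes a regular 6-gon of circumradius 6.5; the cone at (2, 7.5) contributes a regular 6-gon of circumradius 3.446 (interpolated between r1=3.5 and r2=2 at t=0.036); Taking the union: the 3 present regions are separate (no shared area or edge), so areas and boundary lengths simply add and each stays a separate island — 3 connected regions; the sphere at (2, 14.5) does not reach this height (|z−center|=6.820 > r=3); Merging all regions: only that combined region is present, so the union is just that shape — 3 connected regions; (rotated 5° about Z; rotation is an isometry so areas/perimeters/island counts are preserved). Overall, the cross-section has 3 separate islands. Island count = 3.

3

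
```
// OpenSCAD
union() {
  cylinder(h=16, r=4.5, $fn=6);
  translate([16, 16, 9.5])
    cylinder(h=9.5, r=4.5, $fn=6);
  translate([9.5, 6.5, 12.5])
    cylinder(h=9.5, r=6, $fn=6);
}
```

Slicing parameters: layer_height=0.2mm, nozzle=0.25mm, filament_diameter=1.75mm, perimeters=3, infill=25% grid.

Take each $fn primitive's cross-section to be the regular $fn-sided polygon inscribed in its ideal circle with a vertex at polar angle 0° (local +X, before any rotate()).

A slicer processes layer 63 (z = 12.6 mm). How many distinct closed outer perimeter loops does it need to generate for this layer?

3

At z = 12.6 mm: the cylinder: section is a regular 6-gon, circumradius r=4.5; the r=4.5 cylinder at (16, 16) contributes a regular 6-gon of circumradius 4.5; the cylinder at (9.5, 6.5): section is a regular 6-gon, circumradius r=6; Merging all regions: the 3 present regions are separate (no shared area or edge), so areas and boundary lengths simply add and each stays a separate island — 3 connected regions. The result has 3 disconnected regions.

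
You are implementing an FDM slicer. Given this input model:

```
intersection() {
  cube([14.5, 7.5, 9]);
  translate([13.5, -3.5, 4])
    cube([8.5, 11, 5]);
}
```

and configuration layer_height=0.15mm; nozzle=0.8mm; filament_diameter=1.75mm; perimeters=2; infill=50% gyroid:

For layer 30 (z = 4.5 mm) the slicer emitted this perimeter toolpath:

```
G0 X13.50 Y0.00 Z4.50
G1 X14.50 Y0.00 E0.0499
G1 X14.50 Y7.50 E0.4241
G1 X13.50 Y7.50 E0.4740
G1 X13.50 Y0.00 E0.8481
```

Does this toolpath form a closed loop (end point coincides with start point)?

Start point (G0): (13.50, 0.00). End point (last G1): the path returns to the start — closed.

yes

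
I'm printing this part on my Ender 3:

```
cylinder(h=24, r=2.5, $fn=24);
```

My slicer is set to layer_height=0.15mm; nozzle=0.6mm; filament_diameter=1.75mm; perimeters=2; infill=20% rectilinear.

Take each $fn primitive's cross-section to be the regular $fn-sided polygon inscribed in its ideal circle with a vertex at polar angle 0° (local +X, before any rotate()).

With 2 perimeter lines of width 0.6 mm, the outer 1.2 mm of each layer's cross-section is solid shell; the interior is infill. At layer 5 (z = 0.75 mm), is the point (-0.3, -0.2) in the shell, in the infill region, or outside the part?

infill

At z = 0.75 mm: the r=2.5 cylinder gives a regular 24-gon of circumradius 2.5 (constant along its height). Overall, the cross-section is a single solid region. The nearest boundary edge runs (-2.17, -1.25)→(-1.77, -1.77); distance from the point to it = 2.12 mm. The point is inside the cross-section and 2.12 mm from the nearest boundary — more than the 1.2 mm shell width (2 × 0.6), so it's in the infill interior.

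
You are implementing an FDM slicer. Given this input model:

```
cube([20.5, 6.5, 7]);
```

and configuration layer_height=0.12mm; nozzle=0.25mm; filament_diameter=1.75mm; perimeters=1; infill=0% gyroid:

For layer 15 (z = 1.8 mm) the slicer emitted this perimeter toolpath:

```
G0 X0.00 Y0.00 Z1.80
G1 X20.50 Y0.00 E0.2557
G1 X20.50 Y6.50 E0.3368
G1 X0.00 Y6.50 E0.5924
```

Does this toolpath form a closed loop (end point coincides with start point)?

no

Start point (G0): (0.00, 0.00). End point (last G1): the path does not return to the start — open.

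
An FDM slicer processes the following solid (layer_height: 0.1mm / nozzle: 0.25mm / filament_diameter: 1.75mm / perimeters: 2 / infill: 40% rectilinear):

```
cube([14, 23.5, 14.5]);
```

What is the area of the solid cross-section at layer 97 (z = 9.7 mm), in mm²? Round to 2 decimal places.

At z = 9.7 mm: the 14×23.5 cube contributes its full rectangle (area 329.00 mm²). Overall, the cross-section is a single solid region. Net area = 329.00 mm².

329.00 mm²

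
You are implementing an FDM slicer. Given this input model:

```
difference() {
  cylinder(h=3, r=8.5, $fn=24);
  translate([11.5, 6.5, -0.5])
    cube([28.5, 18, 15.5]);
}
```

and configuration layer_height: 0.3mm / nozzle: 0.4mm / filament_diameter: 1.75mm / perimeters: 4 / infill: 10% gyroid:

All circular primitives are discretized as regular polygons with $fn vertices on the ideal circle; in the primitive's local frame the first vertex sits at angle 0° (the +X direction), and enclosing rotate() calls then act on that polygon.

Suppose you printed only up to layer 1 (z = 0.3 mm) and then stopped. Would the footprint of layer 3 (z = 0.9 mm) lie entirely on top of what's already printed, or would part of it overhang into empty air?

entirely on top

Compare the two slices. At z = 0.3: the cylinder: section is a regular 24-gon, circumradius r=8.5 (area = (24/2)·8.500²·sin(360°/24) = 224.40 mm²); the cube at (11.5, 6.5) (footprint 28.5×18) is included at this height (area 513.00 mm²); After the difference (first − rest): starting from the r=8.5 cylinder (224.40 mm²), the 28.5×18 cube at (11.5, 6.5) misses the remaining region (no effect) — area = 224.40 mm². At z = 0.9: the r=8.5 cylinder gives a regular 24-gon of circumradius 8.5 (constant along its height) (area = (24/2)·8.500²·sin(360°/24) = 224.40 mm²); the cube at (11.5, 6.5) is present — its section is the full 28.5×18 rectangle (area 513.00 mm²); Subtracting the remaining from the first: starting from the r=8.5 cylinder (224.40 mm²), the 28.5×18 cube at (11.5, 6.5) misses the remaining region (no effect) — area = 224.40 mm². Checking containment: the cross-section at z = 0.9 is a subset of the cross-section at z = 0.3.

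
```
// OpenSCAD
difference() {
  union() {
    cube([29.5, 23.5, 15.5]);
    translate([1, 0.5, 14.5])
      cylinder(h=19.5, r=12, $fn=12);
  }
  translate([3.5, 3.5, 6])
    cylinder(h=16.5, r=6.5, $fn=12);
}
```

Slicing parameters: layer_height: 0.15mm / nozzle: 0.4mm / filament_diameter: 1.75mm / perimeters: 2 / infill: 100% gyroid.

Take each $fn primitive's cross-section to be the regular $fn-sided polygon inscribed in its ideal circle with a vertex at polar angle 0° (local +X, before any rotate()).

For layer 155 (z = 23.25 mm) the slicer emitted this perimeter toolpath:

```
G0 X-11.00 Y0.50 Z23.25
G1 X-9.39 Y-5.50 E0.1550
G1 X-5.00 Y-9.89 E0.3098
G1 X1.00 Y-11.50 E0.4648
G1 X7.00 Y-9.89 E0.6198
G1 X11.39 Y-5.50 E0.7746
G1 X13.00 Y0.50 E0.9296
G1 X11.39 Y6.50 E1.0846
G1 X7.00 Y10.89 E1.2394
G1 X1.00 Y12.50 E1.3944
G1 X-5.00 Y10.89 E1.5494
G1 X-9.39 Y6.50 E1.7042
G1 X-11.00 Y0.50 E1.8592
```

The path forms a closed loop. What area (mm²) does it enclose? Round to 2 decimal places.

Apply the shoelace formula to the sequence of (X, Y) vertices; enclosed area = 431.90 mm².

431.90 mm²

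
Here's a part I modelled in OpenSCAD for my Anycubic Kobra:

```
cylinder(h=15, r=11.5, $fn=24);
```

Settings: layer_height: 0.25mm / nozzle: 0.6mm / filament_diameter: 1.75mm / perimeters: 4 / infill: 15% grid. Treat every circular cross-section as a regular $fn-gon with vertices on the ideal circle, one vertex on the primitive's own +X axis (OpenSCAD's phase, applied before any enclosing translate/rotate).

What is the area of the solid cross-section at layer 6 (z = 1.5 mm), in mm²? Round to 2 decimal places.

410.75 mm²

At z = 1.5 mm: the r=11.5 cylinder contributes a regular 24-gon of circumradius 11.5 (area = (24/2)·11.500²·sin(360°/24) = 410.75 mm²). Overall, the cross-section is a single solid region. Net area = 410.75 mm².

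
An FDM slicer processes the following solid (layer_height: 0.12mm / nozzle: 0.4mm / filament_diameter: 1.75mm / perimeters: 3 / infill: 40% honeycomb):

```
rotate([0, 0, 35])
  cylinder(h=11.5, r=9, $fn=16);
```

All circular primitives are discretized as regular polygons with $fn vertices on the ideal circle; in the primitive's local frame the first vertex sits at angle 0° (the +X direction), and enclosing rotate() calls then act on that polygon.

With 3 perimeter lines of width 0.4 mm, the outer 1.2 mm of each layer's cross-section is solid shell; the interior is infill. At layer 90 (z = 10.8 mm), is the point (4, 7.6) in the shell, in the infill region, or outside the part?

shell

At z = 10.8 mm: the cylinder: section is a regular 16-gon, circumradius r=9; (whole slice rotated 35° about Z — lengths, areas and connectivity unchanged). Overall, the cross-section is a single solid region. Undo the 35° rotation: the query point maps to (7.636, 3.931) in the un-rotated model frame. The nearest boundary edge runs (8.31, 3.44)→(6.36, 6.36); distance from the point to it = 0.29 mm. The point is inside the cross-section, 0.29 mm from the nearest boundary — within the 1.2 mm shell band (3 × 0.4).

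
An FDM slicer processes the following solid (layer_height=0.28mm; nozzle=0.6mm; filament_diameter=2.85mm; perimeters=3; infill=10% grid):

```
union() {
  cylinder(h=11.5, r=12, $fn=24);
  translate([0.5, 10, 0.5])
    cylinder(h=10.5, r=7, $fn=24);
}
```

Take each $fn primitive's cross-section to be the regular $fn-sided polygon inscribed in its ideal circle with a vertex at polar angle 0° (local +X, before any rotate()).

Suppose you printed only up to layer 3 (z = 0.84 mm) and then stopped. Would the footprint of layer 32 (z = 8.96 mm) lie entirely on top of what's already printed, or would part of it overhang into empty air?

Compare the two slices. At z = 0.84: the r=12 cylinder gives a regular 24-gon of circumradius 12 (constant along its height) (area = (24/2)·12.000²·sin(360°/24) = 447.24 mm²); the r=7 cylinder at (0.5, 10) contributes a regular 24-gon of circumradius 7 (area = (24/2)·7.000²·sin(360°/24) = 152.19 mm²); Taking the union: the regions partially overlap — summed areas 599.42 mm² minus the doubly-counted overlap 92.85 mm² gives 506.58 mm² — area = 506.58 mm². At z = 8.96: the r=12 cylinder gives a regular 24-gon of circumradius 12 (constant along its height) (area = (24/2)·12.000²·sin(360°/24) = 447.24 mm²); the r=7 cylinder at (0.5, 10) contributes a regular 24-gon of circumradius 7 (area = (24/2)·7.000²·sin(360°/24) = 152.19 mm²); Combining (union): the regions partially overlap — summed areas 599.42 mm² minus the doubly-counted overlap 92.85 mm² gives 506.58 mm² — area = 506.58 mm². Checking containment: the cross-section at z = 8.96 is a subset of the cross-section at z = 0.84.

entirely on top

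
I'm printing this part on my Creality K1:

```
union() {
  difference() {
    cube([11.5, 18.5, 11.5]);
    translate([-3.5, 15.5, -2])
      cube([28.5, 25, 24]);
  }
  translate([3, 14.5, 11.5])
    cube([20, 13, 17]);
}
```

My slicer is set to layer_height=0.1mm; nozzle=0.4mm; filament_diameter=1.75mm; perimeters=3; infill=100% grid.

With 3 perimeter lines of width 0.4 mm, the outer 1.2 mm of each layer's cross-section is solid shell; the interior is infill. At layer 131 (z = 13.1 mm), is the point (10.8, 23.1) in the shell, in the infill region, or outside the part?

infill

At z = 13.1 mm: the cube is not intersected at this z (z outside [0, 11.5]); the cube at (-3.5, 15.5) (footprint 28.5×25) is included at this height; After the difference (first − rest): the first operand is absent here, so nothing remains; the 20×13 cube at (3, 14.5) contributes its full rectangle; Merging all regions: only the 20×13 cube at (3, 14.5) is present, so the union is just that shape — 1 connected region. Overall, the cross-section is a single solid region. The nearest boundary edge runs (23.00, 27.50)→(3.00, 27.50); distance from the point to it = 4.40 mm. The point is inside the cross-section and 4.40 mm from the nearest boundary — more than the 1.2 mm shell width (3 × 0.4), so it's in the infill interior.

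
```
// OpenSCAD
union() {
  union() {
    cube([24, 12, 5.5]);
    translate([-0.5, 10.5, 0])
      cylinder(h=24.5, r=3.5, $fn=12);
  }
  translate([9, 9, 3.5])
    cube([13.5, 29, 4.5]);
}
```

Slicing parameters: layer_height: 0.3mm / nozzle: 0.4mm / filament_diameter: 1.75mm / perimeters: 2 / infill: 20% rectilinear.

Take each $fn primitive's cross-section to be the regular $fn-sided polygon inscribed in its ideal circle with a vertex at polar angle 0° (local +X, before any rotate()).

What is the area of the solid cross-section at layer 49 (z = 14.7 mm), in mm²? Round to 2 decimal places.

36.75 mm²

At z = 14.7 mm: the cube is absent (z outside [0, 5.5]); the r=3.5 cylinder at (-0.5, 10.5) gives a regular 12-gon of circumradius 3.5 (constant along its height) (area = (12/2)·3.500²·sin(360°/12) = 36.75 mm²); Merging all regions: only the r=3.5 cylinder at (-0.5, 10.5) is present, so the union is just that shape — area = 36.75 mm²; the cube at (9, 9) is absent (z outside [3.5, 8]); Combining (union): only that combined region is present, so the union is just that shape — area = 36.75 mm². Overall, the cross-section is a single solid region. Net area = 36.75 mm².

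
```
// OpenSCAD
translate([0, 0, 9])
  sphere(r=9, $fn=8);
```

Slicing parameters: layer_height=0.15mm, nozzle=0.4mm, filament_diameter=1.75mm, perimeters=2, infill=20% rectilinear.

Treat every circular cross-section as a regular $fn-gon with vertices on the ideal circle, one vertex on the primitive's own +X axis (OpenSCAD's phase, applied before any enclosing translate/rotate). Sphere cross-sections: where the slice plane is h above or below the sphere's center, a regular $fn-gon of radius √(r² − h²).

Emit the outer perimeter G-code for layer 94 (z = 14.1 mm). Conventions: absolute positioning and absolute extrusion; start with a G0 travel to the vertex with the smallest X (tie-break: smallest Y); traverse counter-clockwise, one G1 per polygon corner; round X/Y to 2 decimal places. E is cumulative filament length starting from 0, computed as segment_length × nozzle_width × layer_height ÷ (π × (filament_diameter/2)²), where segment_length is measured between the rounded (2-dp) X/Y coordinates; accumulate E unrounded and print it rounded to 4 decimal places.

G0 X-7.42 Y0.00 Z14.10
G1 X-5.24 Y-5.24 E0.1416
G1 X0.00 Y-7.42 E0.2831
G1 X5.24 Y-5.24 E0.4247
G1 X7.42 Y0.00 E0.5663
G1 X5.24 Y5.24 E0.7079
G1 X0.00 Y7.42 E0.8494
G1 X-5.24 Y5.24 E0.9910
G1 X-7.42 Y0.00 E1.1326

At z = 14.1 mm: the sphere: section is a regular 8-gon, circumradius = √(r²−h²) = √(9²−5.1²) = 7.416. The outline is a single polygon with 8 vertices. Extrusion per mm of travel: 0.4 × 0.15 / (π × 0.875²) = 0.024945. Accumulating E over each segment gives final E = 1.1326.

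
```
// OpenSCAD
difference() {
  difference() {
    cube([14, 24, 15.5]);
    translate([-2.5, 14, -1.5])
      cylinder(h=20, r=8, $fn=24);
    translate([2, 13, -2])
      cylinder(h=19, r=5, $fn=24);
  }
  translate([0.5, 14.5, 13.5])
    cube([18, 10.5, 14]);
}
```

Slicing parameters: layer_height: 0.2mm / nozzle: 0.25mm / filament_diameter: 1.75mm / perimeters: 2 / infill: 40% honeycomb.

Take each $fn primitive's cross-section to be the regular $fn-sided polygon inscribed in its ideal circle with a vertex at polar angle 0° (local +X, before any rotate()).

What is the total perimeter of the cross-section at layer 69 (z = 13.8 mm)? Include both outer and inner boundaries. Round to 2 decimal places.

60.18 mm

At z = 13.8 mm: the cube (footprint 14×24) is included at this height (perimeter 76.00 mm); the r=8 cylinder at (-2.5, 14) contributes a regular 24-gon of circumradius 8 (perimeter = 2·24·8.000·sin(180°/24) = 50.12 mm); the cylinder at (2, 13): section is a regular 24-gon, circumradius r=5 (perimeter = 2·24·5.000·sin(180°/24) = 31.33 mm); After the difference (first − rest): starting from the 14×24 cube, the r=8 cylinder at (-2.5, 14) partially overlaps it — only the 60.26 mm² overlap (of its 198.77 mm²) is removed, clipping the outline; the r=5 cylinder at (2, 13) partially overlaps it — only the 11.42 mm² overlap (of its 77.65 mm²) is removed, clipping the outline — boundary = 82.82 mm; the cube at (0.5, 14.5) is present — its section is the full 18×10.5 rectangle (perimeter 57.00 mm); After the difference (first − rest): starting from that combined region, the 18×10.5 cube at (0.5, 14.5) partially overlaps it — only the 102.26 mm² overlap (of its 189.00 mm²) is removed, clipping the outline — boundary = 60.18 mm. Overall, the cross-section has 2 separate islands. Total boundary length (outer) = 60.18 mm.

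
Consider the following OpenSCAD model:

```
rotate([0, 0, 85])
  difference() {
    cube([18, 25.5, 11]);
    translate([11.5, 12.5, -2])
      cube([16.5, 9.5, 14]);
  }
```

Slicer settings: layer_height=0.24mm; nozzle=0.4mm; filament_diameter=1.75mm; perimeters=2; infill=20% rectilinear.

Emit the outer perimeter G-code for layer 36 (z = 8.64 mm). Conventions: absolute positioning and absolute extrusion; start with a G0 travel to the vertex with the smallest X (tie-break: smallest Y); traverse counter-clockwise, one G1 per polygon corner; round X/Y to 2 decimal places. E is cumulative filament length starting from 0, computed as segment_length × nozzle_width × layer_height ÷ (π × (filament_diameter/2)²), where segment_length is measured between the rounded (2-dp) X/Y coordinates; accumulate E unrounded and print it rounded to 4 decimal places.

G0 X-25.40 Y2.22 Z8.64
G1 X0.00 Y0.00 E1.0176
G1 X1.57 Y17.93 E1.7360
G1 X-10.88 Y19.02 E2.2348
G1 X-11.45 Y12.55 E2.4940
G1 X-20.91 Y13.37 E2.8730
G1 X-20.35 Y19.85 E3.1326
G1 X-23.83 Y20.15 E3.2720
G1 X-25.40 Y2.22 E3.9904

At z = 8.64 mm: the 18×25.5 cube contributes its full rectangle; the cube at (11.5, 12.5) is present — its section is the full 16.5×9.5 rectangle; Subtracting the remaining from the first: starting from the 18×25.5 cube, the 16.5×9.5 cube at (11.5, 12.5) partially overlaps it — only the 61.75 mm² overlap (of its 156.75 mm²) is removed, clipping the outline — 1 connected region; (whole slice rotated 85° about Z — lengths, areas and connectivity unchanged). The outline is a single polygon with 8 vertices. Extrusion per mm of travel: 0.4 × 0.24 / (π × 0.875²) = 0.039912. Accumulating E over each segment gives final E = 3.9904.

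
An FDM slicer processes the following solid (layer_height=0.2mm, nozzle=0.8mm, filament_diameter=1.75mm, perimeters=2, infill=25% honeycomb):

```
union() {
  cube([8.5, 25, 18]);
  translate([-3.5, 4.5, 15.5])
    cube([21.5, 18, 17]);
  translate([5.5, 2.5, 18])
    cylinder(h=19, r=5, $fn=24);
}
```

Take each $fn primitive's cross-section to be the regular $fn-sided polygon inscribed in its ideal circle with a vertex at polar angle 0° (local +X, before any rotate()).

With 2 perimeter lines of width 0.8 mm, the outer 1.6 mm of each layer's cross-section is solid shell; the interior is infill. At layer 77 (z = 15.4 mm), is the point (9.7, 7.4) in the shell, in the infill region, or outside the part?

outside

At z = 15.4 mm: the cube (footprint 8.5×25) is included at this height; the cube at (-3.5, 4.5) is not intersected at this z (z outside [15.5, 32.5]); the cylinder at (5.5, 2.5) does not reach this height (z outside [18, 37]); Taking the union: only the 8.5×25 cube is present, so the union is just that shape — 1 connected region. Overall, the cross-section is a single solid region. The nearest boundary edge runs (8.50, 0.00)→(8.50, 25.00); distance from the point to it = 1.20 mm. The point is not inside any of the regions above, so it lies outside the cross-section (1.20 mm from the nearest boundary).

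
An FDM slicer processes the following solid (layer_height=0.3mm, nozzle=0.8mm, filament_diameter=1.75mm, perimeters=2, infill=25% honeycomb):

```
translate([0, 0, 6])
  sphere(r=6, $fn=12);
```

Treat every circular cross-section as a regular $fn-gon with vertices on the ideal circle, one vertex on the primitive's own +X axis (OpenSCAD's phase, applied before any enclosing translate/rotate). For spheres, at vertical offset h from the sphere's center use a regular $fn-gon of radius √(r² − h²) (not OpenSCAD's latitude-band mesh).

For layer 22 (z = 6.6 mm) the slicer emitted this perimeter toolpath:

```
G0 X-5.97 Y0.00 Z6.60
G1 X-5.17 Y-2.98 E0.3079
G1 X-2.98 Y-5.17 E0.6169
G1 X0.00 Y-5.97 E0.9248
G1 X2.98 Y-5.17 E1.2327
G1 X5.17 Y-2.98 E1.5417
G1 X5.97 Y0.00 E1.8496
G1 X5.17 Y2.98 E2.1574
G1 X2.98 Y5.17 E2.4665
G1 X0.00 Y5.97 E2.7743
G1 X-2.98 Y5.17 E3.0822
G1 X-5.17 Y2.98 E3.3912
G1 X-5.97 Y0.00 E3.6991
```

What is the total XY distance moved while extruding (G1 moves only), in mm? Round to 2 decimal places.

Sum the Euclidean lengths of each G1 segment: total = 37.07 mm.

37.07 mm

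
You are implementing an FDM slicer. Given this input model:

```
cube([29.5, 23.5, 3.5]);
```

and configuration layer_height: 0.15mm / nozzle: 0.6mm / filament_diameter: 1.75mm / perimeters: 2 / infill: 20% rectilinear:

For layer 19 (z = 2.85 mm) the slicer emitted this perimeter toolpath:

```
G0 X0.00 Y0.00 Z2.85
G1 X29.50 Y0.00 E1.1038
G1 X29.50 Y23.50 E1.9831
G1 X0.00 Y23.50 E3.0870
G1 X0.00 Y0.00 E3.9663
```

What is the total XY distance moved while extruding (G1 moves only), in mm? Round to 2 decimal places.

106.00 mm

Sum the Euclidean lengths of each G1 segment: total = 106.00 mm.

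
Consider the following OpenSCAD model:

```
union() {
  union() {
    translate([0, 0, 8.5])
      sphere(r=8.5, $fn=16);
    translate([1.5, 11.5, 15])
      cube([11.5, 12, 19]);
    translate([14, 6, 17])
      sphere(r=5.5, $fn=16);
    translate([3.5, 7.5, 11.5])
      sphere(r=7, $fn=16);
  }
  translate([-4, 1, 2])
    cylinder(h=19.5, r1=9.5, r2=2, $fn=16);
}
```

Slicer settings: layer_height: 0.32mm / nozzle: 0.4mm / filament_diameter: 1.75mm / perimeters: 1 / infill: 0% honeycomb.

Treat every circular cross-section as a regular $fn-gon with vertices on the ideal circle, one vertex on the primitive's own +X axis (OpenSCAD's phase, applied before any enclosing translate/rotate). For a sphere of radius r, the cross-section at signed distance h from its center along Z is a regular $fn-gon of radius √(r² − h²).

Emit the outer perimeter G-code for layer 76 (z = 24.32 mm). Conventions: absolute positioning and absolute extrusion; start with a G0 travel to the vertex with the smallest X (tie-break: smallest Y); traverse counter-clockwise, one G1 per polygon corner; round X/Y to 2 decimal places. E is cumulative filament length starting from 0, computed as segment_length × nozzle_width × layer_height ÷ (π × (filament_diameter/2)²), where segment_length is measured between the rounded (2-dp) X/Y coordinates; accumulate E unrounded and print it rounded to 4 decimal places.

At z = 24.32 mm: the sphere is not intersected at this z (|z−center|=15.820 > r=8.5); the 11.5×12 cube at (1.5, 11.5) contributes its full rectangle; the sphere at (14, 6) is not intersected at this z (|z−center|=7.320 > r=5.5); the sphere at (3.5, 7.5) does not reach this height (|z−center|=12.820 > r=7); Taking the union: only the 11.5×12 cube at (1.5, 11.5) is present, so the union is just that shape — 1 connected region; the cone at (-4, 1) is not intersected at this z (z outside [2, 21.5]); Merging all regions: only that combined region is present, so the union is just that shape — 1 connected region. The outline is a single polygon with 4 vertices. Extrusion per mm of travel: 0.4 × 0.32 / (π × 0.875²) = 0.053216. Accumulating E over each segment gives final E = 2.5012.

G0 X1.50 Y11.50 Z24.32
G1 X13.00 Y11.50 E0.6120
G1 X13.00 Y23.50 E1.2506
G1 X1.50 Y23.50 E1.8626
G1 X1.50 Y11.50 E2.5012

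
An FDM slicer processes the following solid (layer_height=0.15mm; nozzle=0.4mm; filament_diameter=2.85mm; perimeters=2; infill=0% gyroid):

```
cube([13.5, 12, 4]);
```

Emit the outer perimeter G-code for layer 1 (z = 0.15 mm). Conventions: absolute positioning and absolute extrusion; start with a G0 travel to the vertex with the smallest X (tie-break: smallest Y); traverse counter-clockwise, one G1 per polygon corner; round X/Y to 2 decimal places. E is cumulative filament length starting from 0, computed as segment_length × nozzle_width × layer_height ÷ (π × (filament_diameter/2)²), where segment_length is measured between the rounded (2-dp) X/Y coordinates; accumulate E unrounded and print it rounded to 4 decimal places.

At z = 0.15 mm: the cube (footprint 13.5×12) is included at this height. The outline is a single polygon with 4 vertices. Extrusion per mm of travel: 0.4 × 0.15 / (π × 1.425²) = 0.009405. Accumulating E over each segment gives final E = 0.4797.

G0 X0.00 Y0.00 Z0.15
G1 X13.50 Y0.00 E0.1270
G1 X13.50 Y12.00 E0.2398
G1 X0.00 Y12.00 E0.3668
G1 X0.00 Y0.00 E0.4797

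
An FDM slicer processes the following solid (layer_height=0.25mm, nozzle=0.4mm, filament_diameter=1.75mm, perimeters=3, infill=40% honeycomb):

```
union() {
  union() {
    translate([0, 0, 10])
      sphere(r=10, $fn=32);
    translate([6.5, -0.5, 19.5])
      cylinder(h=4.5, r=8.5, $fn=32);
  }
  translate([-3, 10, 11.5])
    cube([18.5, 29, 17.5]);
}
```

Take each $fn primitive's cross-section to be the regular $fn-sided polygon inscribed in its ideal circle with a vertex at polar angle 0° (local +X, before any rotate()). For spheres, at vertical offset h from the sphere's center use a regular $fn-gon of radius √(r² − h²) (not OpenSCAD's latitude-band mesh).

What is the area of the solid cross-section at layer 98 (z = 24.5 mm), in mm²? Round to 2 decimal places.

536.50 mm²

At z = 24.5 mm: the sphere is absent (|z−center|=14.500 > r=10); the cylinder at (6.5, -0.5) is absent (z outside [19.5, 24]); Combining (union): nothing is present at this height; the cube at (-3, 10) is present — its section is the full 18.5×29 rectangle (area 536.50 mm²); Merging all regions: only the 18.5×29 cube at (-3, 10) is present, so the union is just that shape — area = 536.50 mm². Overall, the cross-section is a single solid region. Net area = 536.50 mm².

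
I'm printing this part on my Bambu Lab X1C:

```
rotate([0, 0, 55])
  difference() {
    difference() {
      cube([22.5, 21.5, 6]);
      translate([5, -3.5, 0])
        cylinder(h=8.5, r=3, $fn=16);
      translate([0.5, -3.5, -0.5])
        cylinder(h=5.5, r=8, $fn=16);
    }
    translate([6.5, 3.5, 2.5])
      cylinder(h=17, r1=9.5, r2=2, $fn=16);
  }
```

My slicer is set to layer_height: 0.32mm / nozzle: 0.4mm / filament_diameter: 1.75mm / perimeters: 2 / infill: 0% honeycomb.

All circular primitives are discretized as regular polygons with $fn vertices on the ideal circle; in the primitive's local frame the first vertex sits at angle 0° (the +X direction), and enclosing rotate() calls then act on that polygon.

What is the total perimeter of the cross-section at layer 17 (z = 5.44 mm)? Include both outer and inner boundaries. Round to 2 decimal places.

90.01 mm

At z = 5.44 mm: the cube is present — its section is the full 22.5×21.5 rectangle (perimeter 88.00 mm); the r=3 cylinder at (5, -3.5) gives a regular 16-gon of circumradius 3 (constant along its height) (perimeter = 2·16·3.000·sin(180°/16) = 18.73 mm); the cylinder at (0.5, -3.5) does not reach this height (z outside [-0.5, 5]); Taking the first minus the rest: starting from the 22.5×21.5 cube, the r=3 cylinder at (5, -3.5) misses the remaining region (no effect) — boundary = 88.00 mm; the cone at (6.5, 3.5) (r1=9.5→r2=2) has section circumradius 8.203 here — a regular 16-gon (perimeter = 2·16·8.203·sin(180°/16) = 51.21 mm); Taking the first minus the rest: starting from the result so far, the cone at (6.5, 3.5) partially overlaps it — only the 147.98 mm² overlap (of its 206.00 mm²) is removed, clipping the outline — boundary = 90.01 mm; (rotated 55° about Z; rotation is an isometry so areas/perimeters/island counts are preserved). Overall, the cross-section is a single solid region. Total boundary length (outer) = 90.01 mm.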